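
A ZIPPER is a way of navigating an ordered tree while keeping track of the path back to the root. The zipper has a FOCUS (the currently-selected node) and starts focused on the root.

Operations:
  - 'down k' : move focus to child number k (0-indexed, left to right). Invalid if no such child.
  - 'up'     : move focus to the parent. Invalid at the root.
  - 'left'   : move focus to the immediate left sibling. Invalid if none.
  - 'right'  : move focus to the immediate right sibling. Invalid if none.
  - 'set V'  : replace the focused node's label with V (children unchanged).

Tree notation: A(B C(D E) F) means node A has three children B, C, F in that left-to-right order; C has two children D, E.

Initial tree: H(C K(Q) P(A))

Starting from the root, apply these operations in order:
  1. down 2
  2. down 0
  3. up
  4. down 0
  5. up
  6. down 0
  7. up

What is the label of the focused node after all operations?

Step 1 (down 2): focus=P path=2 depth=1 children=['A'] left=['C', 'K'] right=[] parent=H
Step 2 (down 0): focus=A path=2/0 depth=2 children=[] left=[] right=[] parent=P
Step 3 (up): focus=P path=2 depth=1 children=['A'] left=['C', 'K'] right=[] parent=H
Step 4 (down 0): focus=A path=2/0 depth=2 children=[] left=[] right=[] parent=P
Step 5 (up): focus=P path=2 depth=1 children=['A'] left=['C', 'K'] right=[] parent=H
Step 6 (down 0): focus=A path=2/0 depth=2 children=[] left=[] right=[] parent=P
Step 7 (up): focus=P path=2 depth=1 children=['A'] left=['C', 'K'] right=[] parent=H

Answer: P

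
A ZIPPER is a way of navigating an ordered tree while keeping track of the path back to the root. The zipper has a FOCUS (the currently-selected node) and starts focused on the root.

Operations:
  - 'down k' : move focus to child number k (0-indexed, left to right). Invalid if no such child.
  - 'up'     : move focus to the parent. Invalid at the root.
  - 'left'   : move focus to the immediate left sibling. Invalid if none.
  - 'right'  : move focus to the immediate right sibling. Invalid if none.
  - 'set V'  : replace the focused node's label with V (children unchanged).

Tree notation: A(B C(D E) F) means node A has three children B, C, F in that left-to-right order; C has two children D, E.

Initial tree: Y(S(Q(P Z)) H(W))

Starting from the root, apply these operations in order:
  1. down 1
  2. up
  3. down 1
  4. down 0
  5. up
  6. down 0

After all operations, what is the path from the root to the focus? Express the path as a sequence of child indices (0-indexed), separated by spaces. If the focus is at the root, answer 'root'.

Answer: 1 0

Derivation:
Step 1 (down 1): focus=H path=1 depth=1 children=['W'] left=['S'] right=[] parent=Y
Step 2 (up): focus=Y path=root depth=0 children=['S', 'H'] (at root)
Step 3 (down 1): focus=H path=1 depth=1 children=['W'] left=['S'] right=[] parent=Y
Step 4 (down 0): focus=W path=1/0 depth=2 children=[] left=[] right=[] parent=H
Step 5 (up): focus=H path=1 depth=1 children=['W'] left=['S'] right=[] parent=Y
Step 6 (down 0): focus=W path=1/0 depth=2 children=[] left=[] right=[] parent=H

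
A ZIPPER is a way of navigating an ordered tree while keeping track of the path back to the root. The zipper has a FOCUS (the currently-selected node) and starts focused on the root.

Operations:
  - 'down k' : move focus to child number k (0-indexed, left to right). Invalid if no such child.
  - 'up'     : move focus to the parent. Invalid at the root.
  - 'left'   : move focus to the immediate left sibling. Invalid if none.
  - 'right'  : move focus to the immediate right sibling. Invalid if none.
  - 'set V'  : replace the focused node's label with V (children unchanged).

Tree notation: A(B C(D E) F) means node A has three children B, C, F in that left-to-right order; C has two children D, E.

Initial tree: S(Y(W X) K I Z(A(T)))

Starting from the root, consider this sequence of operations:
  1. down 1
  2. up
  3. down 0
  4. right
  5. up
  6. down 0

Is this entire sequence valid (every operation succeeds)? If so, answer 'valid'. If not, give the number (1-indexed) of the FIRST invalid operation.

Step 1 (down 1): focus=K path=1 depth=1 children=[] left=['Y'] right=['I', 'Z'] parent=S
Step 2 (up): focus=S path=root depth=0 children=['Y', 'K', 'I', 'Z'] (at root)
Step 3 (down 0): focus=Y path=0 depth=1 children=['W', 'X'] left=[] right=['K', 'I', 'Z'] parent=S
Step 4 (right): focus=K path=1 depth=1 children=[] left=['Y'] right=['I', 'Z'] parent=S
Step 5 (up): focus=S path=root depth=0 children=['Y', 'K', 'I', 'Z'] (at root)
Step 6 (down 0): focus=Y path=0 depth=1 children=['W', 'X'] left=[] right=['K', 'I', 'Z'] parent=S

Answer: valid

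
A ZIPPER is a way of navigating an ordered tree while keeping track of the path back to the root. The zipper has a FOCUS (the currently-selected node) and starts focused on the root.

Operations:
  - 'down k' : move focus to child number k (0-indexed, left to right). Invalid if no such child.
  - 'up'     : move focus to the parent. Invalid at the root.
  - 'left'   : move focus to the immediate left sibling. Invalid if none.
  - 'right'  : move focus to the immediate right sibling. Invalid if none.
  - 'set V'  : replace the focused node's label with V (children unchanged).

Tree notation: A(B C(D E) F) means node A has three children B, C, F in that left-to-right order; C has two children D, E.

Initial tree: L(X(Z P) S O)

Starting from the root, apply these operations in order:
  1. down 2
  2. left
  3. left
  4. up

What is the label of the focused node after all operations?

Step 1 (down 2): focus=O path=2 depth=1 children=[] left=['X', 'S'] right=[] parent=L
Step 2 (left): focus=S path=1 depth=1 children=[] left=['X'] right=['O'] parent=L
Step 3 (left): focus=X path=0 depth=1 children=['Z', 'P'] left=[] right=['S', 'O'] parent=L
Step 4 (up): focus=L path=root depth=0 children=['X', 'S', 'O'] (at root)

Answer: L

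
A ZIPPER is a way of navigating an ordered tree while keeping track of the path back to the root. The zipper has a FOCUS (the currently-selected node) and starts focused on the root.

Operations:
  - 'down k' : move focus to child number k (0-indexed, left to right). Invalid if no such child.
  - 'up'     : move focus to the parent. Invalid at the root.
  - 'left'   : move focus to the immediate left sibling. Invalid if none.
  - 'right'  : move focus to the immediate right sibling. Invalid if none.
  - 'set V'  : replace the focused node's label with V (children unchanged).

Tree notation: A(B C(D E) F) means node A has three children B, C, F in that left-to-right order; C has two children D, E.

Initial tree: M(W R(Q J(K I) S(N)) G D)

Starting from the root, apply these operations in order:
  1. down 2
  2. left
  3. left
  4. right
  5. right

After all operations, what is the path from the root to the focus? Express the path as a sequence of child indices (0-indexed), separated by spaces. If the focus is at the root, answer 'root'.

Step 1 (down 2): focus=G path=2 depth=1 children=[] left=['W', 'R'] right=['D'] parent=M
Step 2 (left): focus=R path=1 depth=1 children=['Q', 'J', 'S'] left=['W'] right=['G', 'D'] parent=M
Step 3 (left): focus=W path=0 depth=1 children=[] left=[] right=['R', 'G', 'D'] parent=M
Step 4 (right): focus=R path=1 depth=1 children=['Q', 'J', 'S'] left=['W'] right=['G', 'D'] parent=M
Step 5 (right): focus=G path=2 depth=1 children=[] left=['W', 'R'] right=['D'] parent=M

Answer: 2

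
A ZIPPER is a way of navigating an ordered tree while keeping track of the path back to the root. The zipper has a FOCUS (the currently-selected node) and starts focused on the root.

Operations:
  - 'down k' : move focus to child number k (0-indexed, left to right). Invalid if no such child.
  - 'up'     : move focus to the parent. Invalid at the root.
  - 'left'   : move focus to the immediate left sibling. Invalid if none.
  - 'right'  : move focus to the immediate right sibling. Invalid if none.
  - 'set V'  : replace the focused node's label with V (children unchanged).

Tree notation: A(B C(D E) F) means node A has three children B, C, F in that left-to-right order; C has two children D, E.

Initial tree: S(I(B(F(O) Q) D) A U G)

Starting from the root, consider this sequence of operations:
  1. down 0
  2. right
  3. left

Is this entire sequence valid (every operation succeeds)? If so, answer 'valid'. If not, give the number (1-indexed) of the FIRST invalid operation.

Answer: valid

Derivation:
Step 1 (down 0): focus=I path=0 depth=1 children=['B', 'D'] left=[] right=['A', 'U', 'G'] parent=S
Step 2 (right): focus=A path=1 depth=1 children=[] left=['I'] right=['U', 'G'] parent=S
Step 3 (left): focus=I path=0 depth=1 children=['B', 'D'] left=[] right=['A', 'U', 'G'] parent=S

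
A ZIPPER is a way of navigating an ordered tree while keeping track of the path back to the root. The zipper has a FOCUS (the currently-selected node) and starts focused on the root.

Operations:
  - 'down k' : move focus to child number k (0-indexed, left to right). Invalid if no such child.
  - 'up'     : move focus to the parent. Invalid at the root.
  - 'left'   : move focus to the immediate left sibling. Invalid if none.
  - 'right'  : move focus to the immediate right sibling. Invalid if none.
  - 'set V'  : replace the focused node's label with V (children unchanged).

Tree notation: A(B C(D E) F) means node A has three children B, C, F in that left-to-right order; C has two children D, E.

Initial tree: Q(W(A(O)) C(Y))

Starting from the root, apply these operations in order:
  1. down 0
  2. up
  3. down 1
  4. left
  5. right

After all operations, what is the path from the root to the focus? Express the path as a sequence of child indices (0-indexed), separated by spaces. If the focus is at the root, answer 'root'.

Step 1 (down 0): focus=W path=0 depth=1 children=['A'] left=[] right=['C'] parent=Q
Step 2 (up): focus=Q path=root depth=0 children=['W', 'C'] (at root)
Step 3 (down 1): focus=C path=1 depth=1 children=['Y'] left=['W'] right=[] parent=Q
Step 4 (left): focus=W path=0 depth=1 children=['A'] left=[] right=['C'] parent=Q
Step 5 (right): focus=C path=1 depth=1 children=['Y'] left=['W'] right=[] parent=Q

Answer: 1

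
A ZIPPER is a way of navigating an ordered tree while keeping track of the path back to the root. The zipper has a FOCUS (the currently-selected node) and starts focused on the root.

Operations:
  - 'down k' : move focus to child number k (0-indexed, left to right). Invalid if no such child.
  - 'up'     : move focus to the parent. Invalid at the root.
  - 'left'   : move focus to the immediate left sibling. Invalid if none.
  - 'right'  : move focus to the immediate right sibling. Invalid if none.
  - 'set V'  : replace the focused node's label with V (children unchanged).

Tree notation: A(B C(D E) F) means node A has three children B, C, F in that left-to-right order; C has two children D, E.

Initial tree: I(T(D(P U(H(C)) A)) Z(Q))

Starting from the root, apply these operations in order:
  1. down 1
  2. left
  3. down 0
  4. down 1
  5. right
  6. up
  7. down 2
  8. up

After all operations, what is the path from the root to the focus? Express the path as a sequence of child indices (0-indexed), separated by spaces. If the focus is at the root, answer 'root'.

Step 1 (down 1): focus=Z path=1 depth=1 children=['Q'] left=['T'] right=[] parent=I
Step 2 (left): focus=T path=0 depth=1 children=['D'] left=[] right=['Z'] parent=I
Step 3 (down 0): focus=D path=0/0 depth=2 children=['P', 'U', 'A'] left=[] right=[] parent=T
Step 4 (down 1): focus=U path=0/0/1 depth=3 children=['H'] left=['P'] right=['A'] parent=D
Step 5 (right): focus=A path=0/0/2 depth=3 children=[] left=['P', 'U'] right=[] parent=D
Step 6 (up): focus=D path=0/0 depth=2 children=['P', 'U', 'A'] left=[] right=[] parent=T
Step 7 (down 2): focus=A path=0/0/2 depth=3 children=[] left=['P', 'U'] right=[] parent=D
Step 8 (up): focus=D path=0/0 depth=2 children=['P', 'U', 'A'] left=[] right=[] parent=T

Answer: 0 0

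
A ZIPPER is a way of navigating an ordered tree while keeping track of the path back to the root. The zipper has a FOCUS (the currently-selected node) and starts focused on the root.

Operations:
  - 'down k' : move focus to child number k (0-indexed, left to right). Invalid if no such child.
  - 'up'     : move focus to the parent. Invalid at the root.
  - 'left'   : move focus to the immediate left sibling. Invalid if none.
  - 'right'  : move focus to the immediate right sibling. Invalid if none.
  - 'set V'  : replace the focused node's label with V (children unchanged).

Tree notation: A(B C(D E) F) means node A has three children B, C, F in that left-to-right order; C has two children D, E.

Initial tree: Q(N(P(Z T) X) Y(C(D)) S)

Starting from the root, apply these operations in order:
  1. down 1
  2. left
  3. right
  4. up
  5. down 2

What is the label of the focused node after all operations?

Step 1 (down 1): focus=Y path=1 depth=1 children=['C'] left=['N'] right=['S'] parent=Q
Step 2 (left): focus=N path=0 depth=1 children=['P', 'X'] left=[] right=['Y', 'S'] parent=Q
Step 3 (right): focus=Y path=1 depth=1 children=['C'] left=['N'] right=['S'] parent=Q
Step 4 (up): focus=Q path=root depth=0 children=['N', 'Y', 'S'] (at root)
Step 5 (down 2): focus=S path=2 depth=1 children=[] left=['N', 'Y'] right=[] parent=Q

Answer: S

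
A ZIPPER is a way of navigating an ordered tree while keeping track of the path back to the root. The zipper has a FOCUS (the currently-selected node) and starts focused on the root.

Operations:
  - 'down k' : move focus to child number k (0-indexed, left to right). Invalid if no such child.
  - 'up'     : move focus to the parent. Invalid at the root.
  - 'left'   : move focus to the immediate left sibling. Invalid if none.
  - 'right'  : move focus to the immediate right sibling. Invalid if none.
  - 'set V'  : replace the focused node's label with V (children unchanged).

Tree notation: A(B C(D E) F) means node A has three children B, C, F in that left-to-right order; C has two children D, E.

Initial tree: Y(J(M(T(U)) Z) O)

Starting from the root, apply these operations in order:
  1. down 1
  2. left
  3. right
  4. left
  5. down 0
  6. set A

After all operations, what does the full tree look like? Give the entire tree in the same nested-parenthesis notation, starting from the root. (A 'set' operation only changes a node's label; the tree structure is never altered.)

Step 1 (down 1): focus=O path=1 depth=1 children=[] left=['J'] right=[] parent=Y
Step 2 (left): focus=J path=0 depth=1 children=['M', 'Z'] left=[] right=['O'] parent=Y
Step 3 (right): focus=O path=1 depth=1 children=[] left=['J'] right=[] parent=Y
Step 4 (left): focus=J path=0 depth=1 children=['M', 'Z'] left=[] right=['O'] parent=Y
Step 5 (down 0): focus=M path=0/0 depth=2 children=['T'] left=[] right=['Z'] parent=J
Step 6 (set A): focus=A path=0/0 depth=2 children=['T'] left=[] right=['Z'] parent=J

Answer: Y(J(A(T(U)) Z) O)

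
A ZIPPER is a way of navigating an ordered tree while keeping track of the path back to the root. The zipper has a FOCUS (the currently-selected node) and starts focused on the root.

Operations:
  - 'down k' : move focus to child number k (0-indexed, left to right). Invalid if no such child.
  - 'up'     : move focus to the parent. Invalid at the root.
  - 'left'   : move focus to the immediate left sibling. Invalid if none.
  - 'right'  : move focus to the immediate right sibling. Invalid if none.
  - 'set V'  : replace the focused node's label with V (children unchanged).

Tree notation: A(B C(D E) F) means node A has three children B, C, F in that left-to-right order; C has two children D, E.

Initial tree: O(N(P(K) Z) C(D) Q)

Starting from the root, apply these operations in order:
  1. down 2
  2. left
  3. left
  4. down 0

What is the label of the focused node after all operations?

Step 1 (down 2): focus=Q path=2 depth=1 children=[] left=['N', 'C'] right=[] parent=O
Step 2 (left): focus=C path=1 depth=1 children=['D'] left=['N'] right=['Q'] parent=O
Step 3 (left): focus=N path=0 depth=1 children=['P', 'Z'] left=[] right=['C', 'Q'] parent=O
Step 4 (down 0): focus=P path=0/0 depth=2 children=['K'] left=[] right=['Z'] parent=N

Answer: P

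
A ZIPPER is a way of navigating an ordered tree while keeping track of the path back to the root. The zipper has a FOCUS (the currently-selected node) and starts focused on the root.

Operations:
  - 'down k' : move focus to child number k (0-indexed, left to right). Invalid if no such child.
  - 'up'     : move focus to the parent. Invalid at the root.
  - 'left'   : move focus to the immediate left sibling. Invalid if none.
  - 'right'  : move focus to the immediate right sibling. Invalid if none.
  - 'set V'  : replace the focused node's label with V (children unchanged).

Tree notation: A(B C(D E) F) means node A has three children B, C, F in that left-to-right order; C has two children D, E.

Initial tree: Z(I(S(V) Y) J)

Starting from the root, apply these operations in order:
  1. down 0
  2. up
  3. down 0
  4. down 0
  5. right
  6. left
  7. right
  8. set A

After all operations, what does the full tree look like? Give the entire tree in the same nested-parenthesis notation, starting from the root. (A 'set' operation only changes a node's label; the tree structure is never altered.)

Answer: Z(I(S(V) A) J)

Derivation:
Step 1 (down 0): focus=I path=0 depth=1 children=['S', 'Y'] left=[] right=['J'] parent=Z
Step 2 (up): focus=Z path=root depth=0 children=['I', 'J'] (at root)
Step 3 (down 0): focus=I path=0 depth=1 children=['S', 'Y'] left=[] right=['J'] parent=Z
Step 4 (down 0): focus=S path=0/0 depth=2 children=['V'] left=[] right=['Y'] parent=I
Step 5 (right): focus=Y path=0/1 depth=2 children=[] left=['S'] right=[] parent=I
Step 6 (left): focus=S path=0/0 depth=2 children=['V'] left=[] right=['Y'] parent=I
Step 7 (right): focus=Y path=0/1 depth=2 children=[] left=['S'] right=[] parent=I
Step 8 (set A): focus=A path=0/1 depth=2 children=[] left=['S'] right=[] parent=I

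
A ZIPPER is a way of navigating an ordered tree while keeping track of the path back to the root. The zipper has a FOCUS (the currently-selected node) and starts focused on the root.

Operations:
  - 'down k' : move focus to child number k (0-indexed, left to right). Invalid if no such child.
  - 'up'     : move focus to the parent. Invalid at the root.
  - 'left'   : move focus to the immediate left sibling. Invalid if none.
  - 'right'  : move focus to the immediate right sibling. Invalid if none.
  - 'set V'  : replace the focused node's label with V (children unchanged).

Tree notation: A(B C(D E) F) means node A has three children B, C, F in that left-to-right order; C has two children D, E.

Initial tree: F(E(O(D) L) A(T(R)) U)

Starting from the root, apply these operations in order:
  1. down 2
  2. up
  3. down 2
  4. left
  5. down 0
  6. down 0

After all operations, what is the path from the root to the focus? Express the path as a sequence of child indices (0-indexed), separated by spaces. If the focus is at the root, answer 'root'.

Step 1 (down 2): focus=U path=2 depth=1 children=[] left=['E', 'A'] right=[] parent=F
Step 2 (up): focus=F path=root depth=0 children=['E', 'A', 'U'] (at root)
Step 3 (down 2): focus=U path=2 depth=1 children=[] left=['E', 'A'] right=[] parent=F
Step 4 (left): focus=A path=1 depth=1 children=['T'] left=['E'] right=['U'] parent=F
Step 5 (down 0): focus=T path=1/0 depth=2 children=['R'] left=[] right=[] parent=A
Step 6 (down 0): focus=R path=1/0/0 depth=3 children=[] left=[] right=[] parent=T

Answer: 1 0 0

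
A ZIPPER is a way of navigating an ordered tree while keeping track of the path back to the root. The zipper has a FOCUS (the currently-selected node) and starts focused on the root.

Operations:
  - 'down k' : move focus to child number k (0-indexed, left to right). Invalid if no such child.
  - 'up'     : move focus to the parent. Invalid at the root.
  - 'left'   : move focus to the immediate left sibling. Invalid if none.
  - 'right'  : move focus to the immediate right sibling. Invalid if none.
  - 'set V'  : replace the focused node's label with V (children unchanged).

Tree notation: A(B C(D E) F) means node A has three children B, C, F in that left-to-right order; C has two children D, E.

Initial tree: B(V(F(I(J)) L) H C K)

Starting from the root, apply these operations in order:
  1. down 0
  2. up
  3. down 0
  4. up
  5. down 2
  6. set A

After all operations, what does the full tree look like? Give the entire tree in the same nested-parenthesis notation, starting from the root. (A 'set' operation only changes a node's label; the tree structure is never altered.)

Step 1 (down 0): focus=V path=0 depth=1 children=['F', 'L'] left=[] right=['H', 'C', 'K'] parent=B
Step 2 (up): focus=B path=root depth=0 children=['V', 'H', 'C', 'K'] (at root)
Step 3 (down 0): focus=V path=0 depth=1 children=['F', 'L'] left=[] right=['H', 'C', 'K'] parent=B
Step 4 (up): focus=B path=root depth=0 children=['V', 'H', 'C', 'K'] (at root)
Step 5 (down 2): focus=C path=2 depth=1 children=[] left=['V', 'H'] right=['K'] parent=B
Step 6 (set A): focus=A path=2 depth=1 children=[] left=['V', 'H'] right=['K'] parent=B

Answer: B(V(F(I(J)) L) H A K)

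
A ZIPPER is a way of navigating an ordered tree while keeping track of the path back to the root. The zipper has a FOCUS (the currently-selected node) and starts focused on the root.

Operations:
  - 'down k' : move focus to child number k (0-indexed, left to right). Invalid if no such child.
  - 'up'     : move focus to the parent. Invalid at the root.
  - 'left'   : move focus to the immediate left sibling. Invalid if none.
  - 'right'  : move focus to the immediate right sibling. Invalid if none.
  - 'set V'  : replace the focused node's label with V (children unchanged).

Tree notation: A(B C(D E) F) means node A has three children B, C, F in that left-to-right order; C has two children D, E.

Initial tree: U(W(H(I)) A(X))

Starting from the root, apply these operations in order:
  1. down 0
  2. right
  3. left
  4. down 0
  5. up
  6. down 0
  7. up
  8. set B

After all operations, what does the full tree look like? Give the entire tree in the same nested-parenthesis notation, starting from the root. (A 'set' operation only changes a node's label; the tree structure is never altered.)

Step 1 (down 0): focus=W path=0 depth=1 children=['H'] left=[] right=['A'] parent=U
Step 2 (right): focus=A path=1 depth=1 children=['X'] left=['W'] right=[] parent=U
Step 3 (left): focus=W path=0 depth=1 children=['H'] left=[] right=['A'] parent=U
Step 4 (down 0): focus=H path=0/0 depth=2 children=['I'] left=[] right=[] parent=W
Step 5 (up): focus=W path=0 depth=1 children=['H'] left=[] right=['A'] parent=U
Step 6 (down 0): focus=H path=0/0 depth=2 children=['I'] left=[] right=[] parent=W
Step 7 (up): focus=W path=0 depth=1 children=['H'] left=[] right=['A'] parent=U
Step 8 (set B): focus=B path=0 depth=1 children=['H'] left=[] right=['A'] parent=U

Answer: U(B(H(I)) A(X))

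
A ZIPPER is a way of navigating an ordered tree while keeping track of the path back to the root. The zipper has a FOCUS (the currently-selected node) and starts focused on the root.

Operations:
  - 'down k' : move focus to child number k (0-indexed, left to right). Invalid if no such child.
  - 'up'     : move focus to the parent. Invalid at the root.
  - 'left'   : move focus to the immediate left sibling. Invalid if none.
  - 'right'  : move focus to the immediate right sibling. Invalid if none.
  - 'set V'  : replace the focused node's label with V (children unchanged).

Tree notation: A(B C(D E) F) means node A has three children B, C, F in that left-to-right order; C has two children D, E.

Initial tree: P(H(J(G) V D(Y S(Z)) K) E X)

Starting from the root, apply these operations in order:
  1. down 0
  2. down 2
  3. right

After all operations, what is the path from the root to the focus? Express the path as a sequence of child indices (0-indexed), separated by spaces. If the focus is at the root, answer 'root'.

Answer: 0 3

Derivation:
Step 1 (down 0): focus=H path=0 depth=1 children=['J', 'V', 'D', 'K'] left=[] right=['E', 'X'] parent=P
Step 2 (down 2): focus=D path=0/2 depth=2 children=['Y', 'S'] left=['J', 'V'] right=['K'] parent=H
Step 3 (right): focus=K path=0/3 depth=2 children=[] left=['J', 'V', 'D'] right=[] parent=H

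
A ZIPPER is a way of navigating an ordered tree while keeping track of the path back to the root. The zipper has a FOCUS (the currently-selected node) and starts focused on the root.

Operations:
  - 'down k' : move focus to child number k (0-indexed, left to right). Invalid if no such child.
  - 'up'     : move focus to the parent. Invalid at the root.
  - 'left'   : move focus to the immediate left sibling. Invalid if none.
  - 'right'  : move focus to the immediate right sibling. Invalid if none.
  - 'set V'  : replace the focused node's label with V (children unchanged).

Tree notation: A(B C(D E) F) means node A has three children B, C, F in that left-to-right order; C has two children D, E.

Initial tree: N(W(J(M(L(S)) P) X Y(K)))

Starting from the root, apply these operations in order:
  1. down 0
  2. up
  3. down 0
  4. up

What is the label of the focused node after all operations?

Answer: N

Derivation:
Step 1 (down 0): focus=W path=0 depth=1 children=['J', 'X', 'Y'] left=[] right=[] parent=N
Step 2 (up): focus=N path=root depth=0 children=['W'] (at root)
Step 3 (down 0): focus=W path=0 depth=1 children=['J', 'X', 'Y'] left=[] right=[] parent=N
Step 4 (up): focus=N path=root depth=0 children=['W'] (at root)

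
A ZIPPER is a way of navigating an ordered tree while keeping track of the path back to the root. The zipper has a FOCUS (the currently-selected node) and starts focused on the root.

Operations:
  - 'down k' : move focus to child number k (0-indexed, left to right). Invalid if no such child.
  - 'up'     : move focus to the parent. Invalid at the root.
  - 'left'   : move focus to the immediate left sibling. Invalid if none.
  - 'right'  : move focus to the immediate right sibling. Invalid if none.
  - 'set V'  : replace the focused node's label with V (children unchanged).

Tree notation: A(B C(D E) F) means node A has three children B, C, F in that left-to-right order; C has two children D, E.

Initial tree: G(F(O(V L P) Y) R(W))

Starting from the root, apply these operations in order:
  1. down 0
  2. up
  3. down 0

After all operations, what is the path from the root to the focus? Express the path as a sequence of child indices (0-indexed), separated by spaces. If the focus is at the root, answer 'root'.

Answer: 0

Derivation:
Step 1 (down 0): focus=F path=0 depth=1 children=['O', 'Y'] left=[] right=['R'] parent=G
Step 2 (up): focus=G path=root depth=0 children=['F', 'R'] (at root)
Step 3 (down 0): focus=F path=0 depth=1 children=['O', 'Y'] left=[] right=['R'] parent=G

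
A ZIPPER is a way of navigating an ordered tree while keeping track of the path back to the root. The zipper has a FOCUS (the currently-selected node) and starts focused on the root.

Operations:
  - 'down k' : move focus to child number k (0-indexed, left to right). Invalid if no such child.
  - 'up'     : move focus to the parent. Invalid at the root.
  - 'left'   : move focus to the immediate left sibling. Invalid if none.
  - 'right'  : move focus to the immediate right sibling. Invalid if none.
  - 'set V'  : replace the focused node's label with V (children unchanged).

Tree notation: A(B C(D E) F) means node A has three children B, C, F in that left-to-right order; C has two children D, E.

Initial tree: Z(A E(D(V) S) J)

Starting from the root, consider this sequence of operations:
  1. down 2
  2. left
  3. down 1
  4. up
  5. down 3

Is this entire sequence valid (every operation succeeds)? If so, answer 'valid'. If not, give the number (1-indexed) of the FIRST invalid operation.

Step 1 (down 2): focus=J path=2 depth=1 children=[] left=['A', 'E'] right=[] parent=Z
Step 2 (left): focus=E path=1 depth=1 children=['D', 'S'] left=['A'] right=['J'] parent=Z
Step 3 (down 1): focus=S path=1/1 depth=2 children=[] left=['D'] right=[] parent=E
Step 4 (up): focus=E path=1 depth=1 children=['D', 'S'] left=['A'] right=['J'] parent=Z
Step 5 (down 3): INVALID

Answer: 5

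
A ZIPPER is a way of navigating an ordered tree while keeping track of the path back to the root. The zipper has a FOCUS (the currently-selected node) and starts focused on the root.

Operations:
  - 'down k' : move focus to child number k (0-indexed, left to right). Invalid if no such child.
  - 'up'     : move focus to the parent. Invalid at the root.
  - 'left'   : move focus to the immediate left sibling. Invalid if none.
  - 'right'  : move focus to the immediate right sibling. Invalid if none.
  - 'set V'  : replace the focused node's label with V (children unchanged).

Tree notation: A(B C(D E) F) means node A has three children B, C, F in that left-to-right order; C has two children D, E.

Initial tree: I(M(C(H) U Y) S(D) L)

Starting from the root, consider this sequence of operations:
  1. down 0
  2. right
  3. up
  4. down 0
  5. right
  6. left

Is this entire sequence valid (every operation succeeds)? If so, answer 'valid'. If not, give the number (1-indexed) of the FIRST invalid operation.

Answer: valid

Derivation:
Step 1 (down 0): focus=M path=0 depth=1 children=['C', 'U', 'Y'] left=[] right=['S', 'L'] parent=I
Step 2 (right): focus=S path=1 depth=1 children=['D'] left=['M'] right=['L'] parent=I
Step 3 (up): focus=I path=root depth=0 children=['M', 'S', 'L'] (at root)
Step 4 (down 0): focus=M path=0 depth=1 children=['C', 'U', 'Y'] left=[] right=['S', 'L'] parent=I
Step 5 (right): focus=S path=1 depth=1 children=['D'] left=['M'] right=['L'] parent=I
Step 6 (left): focus=M path=0 depth=1 children=['C', 'U', 'Y'] left=[] right=['S', 'L'] parent=I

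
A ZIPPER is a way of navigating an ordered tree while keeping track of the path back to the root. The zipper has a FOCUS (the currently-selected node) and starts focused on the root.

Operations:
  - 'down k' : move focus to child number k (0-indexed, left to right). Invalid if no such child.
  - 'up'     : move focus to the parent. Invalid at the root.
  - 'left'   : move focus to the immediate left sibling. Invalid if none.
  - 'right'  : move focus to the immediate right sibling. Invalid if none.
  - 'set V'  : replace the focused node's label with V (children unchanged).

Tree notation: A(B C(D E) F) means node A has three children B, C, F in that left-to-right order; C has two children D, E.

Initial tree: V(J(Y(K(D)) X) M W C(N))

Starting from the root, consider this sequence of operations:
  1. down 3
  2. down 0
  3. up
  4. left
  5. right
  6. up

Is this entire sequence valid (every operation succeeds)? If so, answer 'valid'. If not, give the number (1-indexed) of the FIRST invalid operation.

Step 1 (down 3): focus=C path=3 depth=1 children=['N'] left=['J', 'M', 'W'] right=[] parent=V
Step 2 (down 0): focus=N path=3/0 depth=2 children=[] left=[] right=[] parent=C
Step 3 (up): focus=C path=3 depth=1 children=['N'] left=['J', 'M', 'W'] right=[] parent=V
Step 4 (left): focus=W path=2 depth=1 children=[] left=['J', 'M'] right=['C'] parent=V
Step 5 (right): focus=C path=3 depth=1 children=['N'] left=['J', 'M', 'W'] right=[] parent=V
Step 6 (up): focus=V path=root depth=0 children=['J', 'M', 'W', 'C'] (at root)

Answer: valid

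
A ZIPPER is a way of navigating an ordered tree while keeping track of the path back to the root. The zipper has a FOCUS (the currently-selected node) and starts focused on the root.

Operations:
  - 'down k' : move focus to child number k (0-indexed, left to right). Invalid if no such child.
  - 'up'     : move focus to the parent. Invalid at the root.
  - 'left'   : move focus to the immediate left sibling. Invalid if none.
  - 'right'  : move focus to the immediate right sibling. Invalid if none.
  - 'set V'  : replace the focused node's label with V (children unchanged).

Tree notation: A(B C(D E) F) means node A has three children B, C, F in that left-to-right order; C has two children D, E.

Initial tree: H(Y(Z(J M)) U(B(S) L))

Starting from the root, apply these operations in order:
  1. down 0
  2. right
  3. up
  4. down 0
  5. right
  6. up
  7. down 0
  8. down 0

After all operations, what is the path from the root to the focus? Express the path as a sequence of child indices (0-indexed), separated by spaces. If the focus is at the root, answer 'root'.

Step 1 (down 0): focus=Y path=0 depth=1 children=['Z'] left=[] right=['U'] parent=H
Step 2 (right): focus=U path=1 depth=1 children=['B', 'L'] left=['Y'] right=[] parent=H
Step 3 (up): focus=H path=root depth=0 children=['Y', 'U'] (at root)
Step 4 (down 0): focus=Y path=0 depth=1 children=['Z'] left=[] right=['U'] parent=H
Step 5 (right): focus=U path=1 depth=1 children=['B', 'L'] left=['Y'] right=[] parent=H
Step 6 (up): focus=H path=root depth=0 children=['Y', 'U'] (at root)
Step 7 (down 0): focus=Y path=0 depth=1 children=['Z'] left=[] right=['U'] parent=H
Step 8 (down 0): focus=Z path=0/0 depth=2 children=['J', 'M'] left=[] right=[] parent=Y

Answer: 0 0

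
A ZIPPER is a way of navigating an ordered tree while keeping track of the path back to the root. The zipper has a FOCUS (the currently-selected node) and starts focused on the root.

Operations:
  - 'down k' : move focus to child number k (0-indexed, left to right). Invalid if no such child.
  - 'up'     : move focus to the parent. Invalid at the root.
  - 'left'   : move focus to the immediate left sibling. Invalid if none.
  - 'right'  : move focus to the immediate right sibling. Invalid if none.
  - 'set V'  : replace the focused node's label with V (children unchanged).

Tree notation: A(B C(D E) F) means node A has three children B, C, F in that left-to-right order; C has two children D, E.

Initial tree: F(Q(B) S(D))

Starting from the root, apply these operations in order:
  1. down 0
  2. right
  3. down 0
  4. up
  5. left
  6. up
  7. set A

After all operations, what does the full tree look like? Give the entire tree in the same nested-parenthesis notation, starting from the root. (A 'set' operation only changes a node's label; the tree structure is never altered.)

Answer: A(Q(B) S(D))

Derivation:
Step 1 (down 0): focus=Q path=0 depth=1 children=['B'] left=[] right=['S'] parent=F
Step 2 (right): focus=S path=1 depth=1 children=['D'] left=['Q'] right=[] parent=F
Step 3 (down 0): focus=D path=1/0 depth=2 children=[] left=[] right=[] parent=S
Step 4 (up): focus=S path=1 depth=1 children=['D'] left=['Q'] right=[] parent=F
Step 5 (left): focus=Q path=0 depth=1 children=['B'] left=[] right=['S'] parent=F
Step 6 (up): focus=F path=root depth=0 children=['Q', 'S'] (at root)
Step 7 (set A): focus=A path=root depth=0 children=['Q', 'S'] (at root)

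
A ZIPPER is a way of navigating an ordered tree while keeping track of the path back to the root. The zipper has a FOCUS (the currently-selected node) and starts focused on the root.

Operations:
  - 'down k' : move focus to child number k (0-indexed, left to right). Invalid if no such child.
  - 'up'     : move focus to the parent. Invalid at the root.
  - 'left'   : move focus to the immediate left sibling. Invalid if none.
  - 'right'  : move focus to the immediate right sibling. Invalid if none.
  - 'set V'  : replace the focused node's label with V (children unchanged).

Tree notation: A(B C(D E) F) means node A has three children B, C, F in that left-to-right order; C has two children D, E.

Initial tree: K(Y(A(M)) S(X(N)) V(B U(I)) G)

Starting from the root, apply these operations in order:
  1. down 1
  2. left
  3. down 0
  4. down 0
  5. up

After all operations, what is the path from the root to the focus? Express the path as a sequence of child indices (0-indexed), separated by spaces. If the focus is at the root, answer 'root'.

Answer: 0 0

Derivation:
Step 1 (down 1): focus=S path=1 depth=1 children=['X'] left=['Y'] right=['V', 'G'] parent=K
Step 2 (left): focus=Y path=0 depth=1 children=['A'] left=[] right=['S', 'V', 'G'] parent=K
Step 3 (down 0): focus=A path=0/0 depth=2 children=['M'] left=[] right=[] parent=Y
Step 4 (down 0): focus=M path=0/0/0 depth=3 children=[] left=[] right=[] parent=A
Step 5 (up): focus=A path=0/0 depth=2 children=['M'] left=[] right=[] parent=Y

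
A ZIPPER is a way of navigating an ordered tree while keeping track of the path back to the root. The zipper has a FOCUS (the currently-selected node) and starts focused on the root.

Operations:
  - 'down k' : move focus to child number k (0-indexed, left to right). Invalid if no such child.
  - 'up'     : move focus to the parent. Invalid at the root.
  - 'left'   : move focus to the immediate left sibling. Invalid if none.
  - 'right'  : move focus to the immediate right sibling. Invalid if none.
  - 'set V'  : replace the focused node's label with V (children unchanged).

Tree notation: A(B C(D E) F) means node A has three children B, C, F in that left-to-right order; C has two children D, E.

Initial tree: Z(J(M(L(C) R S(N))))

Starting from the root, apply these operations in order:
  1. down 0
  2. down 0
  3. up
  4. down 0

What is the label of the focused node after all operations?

Answer: M

Derivation:
Step 1 (down 0): focus=J path=0 depth=1 children=['M'] left=[] right=[] parent=Z
Step 2 (down 0): focus=M path=0/0 depth=2 children=['L', 'R', 'S'] left=[] right=[] parent=J
Step 3 (up): focus=J path=0 depth=1 children=['M'] left=[] right=[] parent=Z
Step 4 (down 0): focus=M path=0/0 depth=2 children=['L', 'R', 'S'] left=[] right=[] parent=J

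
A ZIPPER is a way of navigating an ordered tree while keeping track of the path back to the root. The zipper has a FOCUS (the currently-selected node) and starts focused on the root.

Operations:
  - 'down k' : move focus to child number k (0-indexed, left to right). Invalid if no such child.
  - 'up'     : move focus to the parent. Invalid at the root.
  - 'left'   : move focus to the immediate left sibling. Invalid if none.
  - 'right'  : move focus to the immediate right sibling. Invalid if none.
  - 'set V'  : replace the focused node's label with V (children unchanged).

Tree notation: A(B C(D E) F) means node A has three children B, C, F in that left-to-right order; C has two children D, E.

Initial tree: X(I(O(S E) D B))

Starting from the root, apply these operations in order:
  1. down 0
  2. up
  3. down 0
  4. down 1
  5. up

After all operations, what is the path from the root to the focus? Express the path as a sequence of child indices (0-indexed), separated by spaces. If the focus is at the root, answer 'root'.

Answer: 0

Derivation:
Step 1 (down 0): focus=I path=0 depth=1 children=['O', 'D', 'B'] left=[] right=[] parent=X
Step 2 (up): focus=X path=root depth=0 children=['I'] (at root)
Step 3 (down 0): focus=I path=0 depth=1 children=['O', 'D', 'B'] left=[] right=[] parent=X
Step 4 (down 1): focus=D path=0/1 depth=2 children=[] left=['O'] right=['B'] parent=I
Step 5 (up): focus=I path=0 depth=1 children=['O', 'D', 'B'] left=[] right=[] parent=X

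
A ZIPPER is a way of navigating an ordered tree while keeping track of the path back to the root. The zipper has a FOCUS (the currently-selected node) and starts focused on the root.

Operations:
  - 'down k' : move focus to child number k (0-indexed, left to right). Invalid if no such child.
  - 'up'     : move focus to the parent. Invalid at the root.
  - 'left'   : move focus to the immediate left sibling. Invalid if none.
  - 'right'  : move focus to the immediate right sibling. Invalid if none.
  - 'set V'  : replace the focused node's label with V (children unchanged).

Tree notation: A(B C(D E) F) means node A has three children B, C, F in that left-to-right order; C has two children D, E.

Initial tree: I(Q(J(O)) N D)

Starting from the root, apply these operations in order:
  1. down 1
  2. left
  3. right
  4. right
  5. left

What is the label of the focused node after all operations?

Answer: N

Derivation:
Step 1 (down 1): focus=N path=1 depth=1 children=[] left=['Q'] right=['D'] parent=I
Step 2 (left): focus=Q path=0 depth=1 children=['J'] left=[] right=['N', 'D'] parent=I
Step 3 (right): focus=N path=1 depth=1 children=[] left=['Q'] right=['D'] parent=I
Step 4 (right): focus=D path=2 depth=1 children=[] left=['Q', 'N'] right=[] parent=I
Step 5 (left): focus=N path=1 depth=1 children=[] left=['Q'] right=['D'] parent=I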